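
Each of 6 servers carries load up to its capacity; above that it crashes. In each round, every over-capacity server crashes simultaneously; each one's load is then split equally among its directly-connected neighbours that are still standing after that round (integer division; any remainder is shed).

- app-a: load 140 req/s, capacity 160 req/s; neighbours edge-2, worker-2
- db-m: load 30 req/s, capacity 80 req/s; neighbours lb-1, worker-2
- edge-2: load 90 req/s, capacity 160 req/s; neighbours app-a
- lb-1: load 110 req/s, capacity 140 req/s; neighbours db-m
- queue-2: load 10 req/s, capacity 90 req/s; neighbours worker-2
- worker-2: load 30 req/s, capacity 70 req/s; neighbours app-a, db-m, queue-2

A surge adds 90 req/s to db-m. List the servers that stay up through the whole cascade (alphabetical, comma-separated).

queue-2

Round 1 — db-m at 120 > 80. db-m crashes.
  db-m sheds 120 req/s to lb-1, worker-2: 60 each.
    lb-1: 110+60 = 170 > 140
    worker-2: 30+60 = 90 > 70
Round 2 — lb-1, worker-2 crash.
  lb-1 sheds 170 req/s: no online neighbours, lost.
  worker-2 sheds 90 req/s to app-a, queue-2: 45 each.
    app-a: 140+45 = 185 > 160
    queue-2: 10+45 = 55 ≤ 90
Round 3 — app-a crashes.
  app-a sheds 185 req/s to edge-2: 185 each.
    edge-2: 90+185 = 275 > 160
Round 4 — edge-2 crashes.
  edge-2 sheds 275 req/s: no online neighbours, lost.
No further crashes.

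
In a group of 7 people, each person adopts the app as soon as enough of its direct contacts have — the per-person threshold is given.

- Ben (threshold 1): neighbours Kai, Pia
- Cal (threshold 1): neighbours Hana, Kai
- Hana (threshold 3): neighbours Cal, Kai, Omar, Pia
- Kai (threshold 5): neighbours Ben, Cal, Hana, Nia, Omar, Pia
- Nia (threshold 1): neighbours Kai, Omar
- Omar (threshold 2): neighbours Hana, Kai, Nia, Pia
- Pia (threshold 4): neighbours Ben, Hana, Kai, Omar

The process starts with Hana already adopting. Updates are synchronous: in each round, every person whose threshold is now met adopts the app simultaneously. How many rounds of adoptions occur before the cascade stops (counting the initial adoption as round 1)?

2

Round 1 — Hana adopts the app (initial).
Round 2 — checking thresholds:
  Cal: 1 of 2 neighbours ≥ 1, adopts the app.
  Kai: 1 of 6 neighbours < 5, below threshold.
  Omar: 1 of 4 neighbours < 2, below threshold.
  Pia: 1 of 4 neighbours < 4, below threshold.
Round 3 — no new adoptions; cascade stops.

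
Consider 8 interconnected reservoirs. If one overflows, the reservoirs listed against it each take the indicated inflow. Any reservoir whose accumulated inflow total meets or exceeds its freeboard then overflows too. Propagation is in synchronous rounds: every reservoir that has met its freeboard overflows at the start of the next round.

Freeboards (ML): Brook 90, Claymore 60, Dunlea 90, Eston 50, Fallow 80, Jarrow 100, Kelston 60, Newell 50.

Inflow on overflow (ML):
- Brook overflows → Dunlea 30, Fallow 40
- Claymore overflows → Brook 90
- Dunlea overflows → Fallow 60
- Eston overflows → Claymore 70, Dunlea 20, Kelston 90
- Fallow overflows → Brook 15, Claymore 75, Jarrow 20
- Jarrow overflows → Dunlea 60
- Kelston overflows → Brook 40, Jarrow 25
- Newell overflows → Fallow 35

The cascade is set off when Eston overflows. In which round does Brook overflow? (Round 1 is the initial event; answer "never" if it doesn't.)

Round 1 — Eston overflows (initial).
  Claymore: +70 → 70 ≥ 60
  Dunlea: +20 → 20 < 90
  Kelston: +90 → 90 ≥ 60
Round 2 — Claymore, Kelston overflow.
  Brook: +90+40 → 130 ≥ 90
  Jarrow: +25 → 25 < 100
Round 3 — Brook overflows.
  Dunlea: +30 → 50 < 90
  Fallow: +40 → 40 < 80
No further overflows.

3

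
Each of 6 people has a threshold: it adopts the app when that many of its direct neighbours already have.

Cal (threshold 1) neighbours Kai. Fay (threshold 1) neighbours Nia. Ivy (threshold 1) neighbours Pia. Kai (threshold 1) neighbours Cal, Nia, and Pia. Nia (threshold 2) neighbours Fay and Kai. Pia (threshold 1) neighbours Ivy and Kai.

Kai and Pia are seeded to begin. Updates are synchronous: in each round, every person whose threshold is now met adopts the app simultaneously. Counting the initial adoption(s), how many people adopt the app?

Round 1 — Kai, Pia adopt the app (initial).
Round 2 — checking thresholds:
  Cal: 1 of 1 neighbours ≥ 1, adopts the app.
  Ivy: 1 of 1 neighbours ≥ 1, adopts the app.
  Nia: 1 of 2 neighbours < 2, below threshold.
Round 3 — no new adoptions; cascade stops.

4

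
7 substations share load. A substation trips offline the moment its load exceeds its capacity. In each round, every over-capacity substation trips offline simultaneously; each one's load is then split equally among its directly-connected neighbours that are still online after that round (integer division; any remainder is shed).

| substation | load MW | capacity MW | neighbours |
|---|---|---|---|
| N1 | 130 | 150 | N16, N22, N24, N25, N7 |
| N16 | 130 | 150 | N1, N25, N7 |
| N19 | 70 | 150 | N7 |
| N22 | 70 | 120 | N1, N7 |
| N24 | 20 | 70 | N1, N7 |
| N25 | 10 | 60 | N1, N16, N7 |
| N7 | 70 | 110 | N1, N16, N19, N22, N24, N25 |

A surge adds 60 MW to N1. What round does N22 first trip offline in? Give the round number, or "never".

4

Round 1 — N1 at 190 > 150. N1 trips offline.
  N1 sheds 190 MW to N16, N22, N24, N25, N7: 38 each.
    N16: 130+38 = 168 > 150
    N22: 70+38 = 108 ≤ 120
    N24: 20+38 = 58 ≤ 70
    N25: 10+38 = 48 ≤ 60
    N7: 70+38 = 108 ≤ 110
Round 2 — N16 trips offline.
  N16 sheds 168 MW to N25, N7: 84 each.
    N25: 48+84 = 132 > 60
    N7: 108+84 = 192 > 110
Round 3 — N25, N7 trip offline.
  N25 sheds 132 MW: no online neighbours, lost.
  N7 sheds 192 MW to N19, N22, N24: 64 each.
    N19: 70+64 = 134 ≤ 150
    N22: 108+64 = 172 > 120
    N24: 58+64 = 122 > 70
Round 4 — N22, N24 trip offline.
  N22 sheds 172 MW: no online neighbours, lost.
  N24 sheds 122 MW: no online neighbours, lost.
No further trips.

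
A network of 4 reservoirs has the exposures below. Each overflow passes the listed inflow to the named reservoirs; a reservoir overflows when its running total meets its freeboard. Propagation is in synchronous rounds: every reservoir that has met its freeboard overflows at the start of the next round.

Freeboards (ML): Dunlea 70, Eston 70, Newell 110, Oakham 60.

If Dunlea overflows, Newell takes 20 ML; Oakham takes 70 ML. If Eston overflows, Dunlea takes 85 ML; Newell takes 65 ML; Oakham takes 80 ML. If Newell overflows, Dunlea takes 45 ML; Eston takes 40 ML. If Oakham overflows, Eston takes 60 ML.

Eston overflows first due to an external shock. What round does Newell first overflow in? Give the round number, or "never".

never

Round 1 — Eston overflows (initial).
  Dunlea: +85 → 85 ≥ 70
  Newell: +65 → 65 < 110
  Oakham: +80 → 80 ≥ 60
Round 2 — Dunlea, Oakham overflow.
  Newell: +20 → 85 < 110
No further overflows.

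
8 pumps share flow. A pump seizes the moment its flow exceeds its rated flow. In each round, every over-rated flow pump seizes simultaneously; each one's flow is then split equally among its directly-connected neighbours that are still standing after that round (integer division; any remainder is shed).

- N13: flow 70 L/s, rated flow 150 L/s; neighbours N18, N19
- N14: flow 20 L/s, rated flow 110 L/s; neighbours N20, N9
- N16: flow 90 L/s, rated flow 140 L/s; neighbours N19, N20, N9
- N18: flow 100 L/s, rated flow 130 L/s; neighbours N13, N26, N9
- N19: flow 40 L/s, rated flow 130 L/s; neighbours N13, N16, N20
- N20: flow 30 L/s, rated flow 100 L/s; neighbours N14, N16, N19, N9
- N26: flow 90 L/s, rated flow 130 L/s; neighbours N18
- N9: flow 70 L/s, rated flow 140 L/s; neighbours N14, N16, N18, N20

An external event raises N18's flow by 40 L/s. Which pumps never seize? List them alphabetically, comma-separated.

N13, N14, N16, N19, N20, N9

Round 1 — N18 at 140 > 130. N18 seizes.
  N18 sheds 140 L/s to N13, N26, N9: 46 each (2 lost).
    N13: 70+46 = 116 ≤ 150
    N26: 90+46 = 136 > 130
    N9: 70+46 = 116 ≤ 140
Round 2 — N26 seizes.
  N26 sheds 136 L/s: no online neighbours, lost.
No further seizures.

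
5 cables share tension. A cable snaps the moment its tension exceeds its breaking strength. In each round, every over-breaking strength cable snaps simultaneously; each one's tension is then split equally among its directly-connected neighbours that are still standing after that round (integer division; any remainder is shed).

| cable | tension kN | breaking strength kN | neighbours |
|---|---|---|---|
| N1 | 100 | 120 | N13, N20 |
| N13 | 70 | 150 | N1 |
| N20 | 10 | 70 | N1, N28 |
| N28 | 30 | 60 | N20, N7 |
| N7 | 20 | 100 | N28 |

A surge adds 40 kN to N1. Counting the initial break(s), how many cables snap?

Round 1 — N1 at 140 > 120. N1 snaps.
  N1 sheds 140 kN to N13, N20: 70 each.
    N13: 70+70 = 140 ≤ 150
    N20: 10+70 = 80 > 70
Round 2 — N20 snaps.
  N20 sheds 80 kN to N28: 80 each.
    N28: 30+80 = 110 > 60
Round 3 — N28 snaps.
  N28 sheds 110 kN to N7: 110 each.
    N7: 20+110 = 130 > 100
Round 4 — N7 snaps.
  N7 sheds 130 kN: no online neighbours, lost.
No further breaks.

4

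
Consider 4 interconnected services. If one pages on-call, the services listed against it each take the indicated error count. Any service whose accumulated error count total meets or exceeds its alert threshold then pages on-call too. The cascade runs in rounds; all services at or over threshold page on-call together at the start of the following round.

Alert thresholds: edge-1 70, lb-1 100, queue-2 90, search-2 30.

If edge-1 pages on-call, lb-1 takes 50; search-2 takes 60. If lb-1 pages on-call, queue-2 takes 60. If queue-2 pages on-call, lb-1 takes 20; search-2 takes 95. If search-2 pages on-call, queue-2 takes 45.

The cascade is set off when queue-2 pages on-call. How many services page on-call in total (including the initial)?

2

Round 1 — queue-2 pages on-call (initial).
  lb-1: +20 → 20 < 100
  search-2: +95 → 95 ≥ 30
Round 2 — search-2 pages on-call.
No further pages.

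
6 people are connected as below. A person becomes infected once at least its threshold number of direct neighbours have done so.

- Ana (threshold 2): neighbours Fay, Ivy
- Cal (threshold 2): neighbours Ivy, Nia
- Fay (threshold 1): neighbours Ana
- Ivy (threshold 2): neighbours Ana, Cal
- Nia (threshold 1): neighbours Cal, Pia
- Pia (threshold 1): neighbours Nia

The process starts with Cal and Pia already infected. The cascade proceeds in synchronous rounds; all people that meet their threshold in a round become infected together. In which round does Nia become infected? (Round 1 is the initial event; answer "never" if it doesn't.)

Round 1 — Cal, Pia become infected (initial).
Round 2 — checking thresholds:
  Ivy: 1 of 2 neighbours < 2, not yet.
  Nia: 2 of 2 neighbours ≥ 1, becomes infected.
Round 3 — no new infections; cascade stops.

2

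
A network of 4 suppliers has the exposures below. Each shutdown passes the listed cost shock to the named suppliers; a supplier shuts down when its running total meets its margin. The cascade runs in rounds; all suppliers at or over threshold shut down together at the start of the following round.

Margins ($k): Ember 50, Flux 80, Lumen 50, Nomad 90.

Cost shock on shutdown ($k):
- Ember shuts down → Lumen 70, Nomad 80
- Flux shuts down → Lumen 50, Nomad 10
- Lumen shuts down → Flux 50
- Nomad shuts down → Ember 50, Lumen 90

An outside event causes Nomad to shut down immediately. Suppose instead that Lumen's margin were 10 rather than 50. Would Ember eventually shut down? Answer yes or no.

With Lumen's margin at 10:
Round 1 — Nomad shuts down (initial).
  Ember: +50 → 50 ≥ 50
  Lumen: +90 → 90 ≥ 10
Round 2 — Ember, Lumen shut down.
  Flux: +50 → 50 < 80
No further shutdowns.

yes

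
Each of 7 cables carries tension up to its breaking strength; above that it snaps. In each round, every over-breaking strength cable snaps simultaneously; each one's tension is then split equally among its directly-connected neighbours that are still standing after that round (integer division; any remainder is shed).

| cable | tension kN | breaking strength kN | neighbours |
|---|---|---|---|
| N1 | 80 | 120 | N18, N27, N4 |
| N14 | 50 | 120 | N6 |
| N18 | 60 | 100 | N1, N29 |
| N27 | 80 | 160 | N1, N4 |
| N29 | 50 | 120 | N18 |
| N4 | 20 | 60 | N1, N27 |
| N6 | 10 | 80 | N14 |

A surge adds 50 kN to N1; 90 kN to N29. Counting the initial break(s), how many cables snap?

5

Round 1 — N1 at 130 > 120; N29 at 140 > 120. N1, N29 snap.
  N1 sheds 130 kN to N18, N27, N4: 43 each (1 lost).
    N18: 60+43 = 103 > 100
    N27: 80+43 = 123 ≤ 160
    N4: 20+43 = 63 > 60
  N29 sheds 140 kN to N18: 140 each.
    N18: 103+140 = 243 > 100
Round 2 — N18, N4 snap.
  N18 sheds 243 kN: no online neighbours, lost.
  N4 sheds 63 kN to N27: 63 each.
    N27: 123+63 = 186 > 160
Round 3 — N27 snaps.
  N27 sheds 186 kN: no online neighbours, lost.
No further breaks.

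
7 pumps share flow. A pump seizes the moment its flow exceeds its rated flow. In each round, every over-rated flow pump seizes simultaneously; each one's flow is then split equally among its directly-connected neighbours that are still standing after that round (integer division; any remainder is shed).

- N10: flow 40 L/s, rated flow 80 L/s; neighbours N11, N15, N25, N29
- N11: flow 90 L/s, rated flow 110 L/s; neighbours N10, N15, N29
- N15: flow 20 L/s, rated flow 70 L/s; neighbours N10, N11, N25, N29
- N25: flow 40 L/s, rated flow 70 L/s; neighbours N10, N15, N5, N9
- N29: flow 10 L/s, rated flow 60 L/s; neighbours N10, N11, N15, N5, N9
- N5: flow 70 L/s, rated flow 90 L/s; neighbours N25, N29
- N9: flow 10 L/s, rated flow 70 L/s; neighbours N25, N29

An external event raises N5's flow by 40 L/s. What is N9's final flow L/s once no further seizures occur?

Round 1 — N5 at 110 > 90. N5 seizes.
  N5 sheds 110 L/s to N25, N29: 55 each.
    N25: 40+55 = 95 > 70
    N29: 10+55 = 65 > 60
Round 2 — N25, N29 seize.
  N25 sheds 95 L/s to N10, N15, N9: 31 each (2 lost).
    N10: 40+31 = 71 ≤ 80
    N15: 20+31 = 51 ≤ 70
    N9: 10+31 = 41 ≤ 70
  N29 sheds 65 L/s to N10, N11, N15, N9: 16 each (1 lost).
    N10: 71+16 = 87 > 80
    N11: 90+16 = 106 ≤ 110
    N15: 51+16 = 67 ≤ 70
    N9: 41+16 = 57 ≤ 70
Round 3 — N10 seizes.
  N10 sheds 87 L/s to N11, N15: 43 each (1 lost).
    N11: 106+43 = 149 > 110
    N15: 67+43 = 110 > 70
Round 4 — N11, N15 seize.
  N11 sheds 149 L/s: no online neighbours, lost.
  N15 sheds 110 L/s: no online neighbours, lost.
No further seizures.

57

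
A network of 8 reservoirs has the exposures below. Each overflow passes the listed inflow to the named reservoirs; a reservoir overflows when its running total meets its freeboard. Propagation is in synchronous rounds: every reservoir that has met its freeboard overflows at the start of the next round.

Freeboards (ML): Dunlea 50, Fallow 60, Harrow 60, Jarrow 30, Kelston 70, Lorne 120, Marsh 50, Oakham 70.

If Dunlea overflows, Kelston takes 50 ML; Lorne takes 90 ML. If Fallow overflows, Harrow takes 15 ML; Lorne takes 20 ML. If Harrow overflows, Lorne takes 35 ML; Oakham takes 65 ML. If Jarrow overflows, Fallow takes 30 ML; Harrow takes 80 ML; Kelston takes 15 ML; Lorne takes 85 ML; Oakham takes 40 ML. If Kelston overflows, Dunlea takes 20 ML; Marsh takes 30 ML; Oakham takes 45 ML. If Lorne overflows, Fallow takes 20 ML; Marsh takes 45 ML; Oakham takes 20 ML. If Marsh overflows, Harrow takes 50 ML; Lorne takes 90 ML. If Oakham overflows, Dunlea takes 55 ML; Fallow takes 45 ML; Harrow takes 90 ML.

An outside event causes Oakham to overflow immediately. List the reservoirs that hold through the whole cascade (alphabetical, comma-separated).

Round 1 — Oakham overflows (initial).
  Dunlea: +55 → 55 ≥ 50
  Fallow: +45 → 45 < 60
  Harrow: +90 → 90 ≥ 60
Round 2 — Dunlea, Harrow overflow.
  Kelston: +50 → 50 < 70
  Lorne: +90+35 → 125 ≥ 120
Round 3 — Lorne overflows.
  Fallow: +20 → 65 ≥ 60
  Marsh: +45 → 45 < 50
Round 4 — Fallow overflows.
No further overflows.

Jarrow, Kelston, Marsh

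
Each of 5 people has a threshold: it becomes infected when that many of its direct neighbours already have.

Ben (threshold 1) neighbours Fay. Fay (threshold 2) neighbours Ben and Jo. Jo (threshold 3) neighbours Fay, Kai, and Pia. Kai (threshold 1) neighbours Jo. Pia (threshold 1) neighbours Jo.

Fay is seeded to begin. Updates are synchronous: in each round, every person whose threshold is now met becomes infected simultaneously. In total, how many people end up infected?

2

Round 1 — Fay becomes infected (initial).
Round 2 — checking thresholds:
  Ben: 1 of 1 neighbours ≥ 1, becomes infected.
  Jo: 1 of 3 neighbours < 3, holds.
Round 3 — no new infections; cascade stops.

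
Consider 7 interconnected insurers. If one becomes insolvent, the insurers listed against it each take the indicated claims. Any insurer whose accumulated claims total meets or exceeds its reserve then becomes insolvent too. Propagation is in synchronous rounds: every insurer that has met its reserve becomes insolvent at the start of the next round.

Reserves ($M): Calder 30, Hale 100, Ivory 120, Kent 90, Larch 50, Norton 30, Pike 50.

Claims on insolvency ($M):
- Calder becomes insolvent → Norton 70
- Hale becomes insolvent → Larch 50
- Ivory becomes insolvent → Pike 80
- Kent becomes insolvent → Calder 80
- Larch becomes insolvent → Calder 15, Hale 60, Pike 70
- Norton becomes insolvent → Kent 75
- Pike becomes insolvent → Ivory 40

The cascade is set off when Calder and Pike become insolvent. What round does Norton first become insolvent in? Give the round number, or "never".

2

Round 1 — Calder, Pike become insolvent (initial).
  Ivory: +40 → 40 < 120
  Norton: +70 → 70 ≥ 30
Round 2 — Norton becomes insolvent.
  Kent: +75 → 75 < 90
No further insolvencies.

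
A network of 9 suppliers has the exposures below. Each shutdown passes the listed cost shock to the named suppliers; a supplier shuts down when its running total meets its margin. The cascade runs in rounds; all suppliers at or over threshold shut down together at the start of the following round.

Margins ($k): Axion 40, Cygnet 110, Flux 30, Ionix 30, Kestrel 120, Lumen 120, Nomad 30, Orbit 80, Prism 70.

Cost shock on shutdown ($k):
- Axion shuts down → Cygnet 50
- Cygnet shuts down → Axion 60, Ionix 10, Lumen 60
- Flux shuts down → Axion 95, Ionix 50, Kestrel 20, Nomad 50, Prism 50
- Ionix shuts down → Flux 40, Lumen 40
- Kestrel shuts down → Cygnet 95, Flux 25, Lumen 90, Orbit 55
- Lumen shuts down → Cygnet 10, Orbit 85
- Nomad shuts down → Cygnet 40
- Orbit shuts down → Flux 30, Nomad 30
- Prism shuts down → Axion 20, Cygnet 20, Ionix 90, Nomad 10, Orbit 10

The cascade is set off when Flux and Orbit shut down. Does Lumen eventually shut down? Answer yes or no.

no

Round 1 — Flux, Orbit shut down (initial).
  Axion: +95 → 95 ≥ 40
  Ionix: +50 → 50 ≥ 30
  Kestrel: +20 → 20 < 120
  Nomad: +50+30 → 80 ≥ 30
  Prism: +50 → 50 < 70
Round 2 — Axion, Ionix, Nomad shut down.
  Cygnet: +50+40 → 90 < 110
  Lumen: +40 → 40 < 120
No further shutdowns.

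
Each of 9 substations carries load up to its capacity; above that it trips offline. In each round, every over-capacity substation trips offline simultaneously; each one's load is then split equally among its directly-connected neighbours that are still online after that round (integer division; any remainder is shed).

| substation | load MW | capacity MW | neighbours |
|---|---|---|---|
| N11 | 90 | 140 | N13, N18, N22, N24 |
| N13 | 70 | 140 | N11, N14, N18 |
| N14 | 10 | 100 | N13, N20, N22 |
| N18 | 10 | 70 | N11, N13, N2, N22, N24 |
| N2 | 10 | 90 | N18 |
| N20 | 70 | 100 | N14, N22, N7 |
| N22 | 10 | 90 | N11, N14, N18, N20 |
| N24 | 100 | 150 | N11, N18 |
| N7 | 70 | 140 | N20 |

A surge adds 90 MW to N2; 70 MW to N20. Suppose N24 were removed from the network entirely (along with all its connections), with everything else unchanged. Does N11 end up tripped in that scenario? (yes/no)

With N24 removed:
Round 1 — N2 at 100 > 90; N20 at 140 > 100. N2, N20 trip offline.
  N2 sheds 100 MW to N18: 100 each.
    N18: 10+100 = 110 > 70
  N20 sheds 140 MW to N14, N22, N7: 46 each (2 lost).
    N14: 10+46 = 56 ≤ 100
    N22: 10+46 = 56 ≤ 90
    N7: 70+46 = 116 ≤ 140
Round 2 — N18 trips offline.
  N18 sheds 110 MW to N11, N13, N22: 36 each (2 lost).
    N11: 90+36 = 126 ≤ 140
    N13: 70+36 = 106 ≤ 140
    N22: 56+36 = 92 > 90
Round 3 — N22 trips offline.
  N22 sheds 92 MW to N11, N14: 46 each.
    N11: 126+46 = 172 > 140
    N14: 56+46 = 102 > 100
Round 4 — N11, N14 trip offline.
  N11 sheds 172 MW to N13: 172 each.
    N13: 106+172 = 278 > 140
  N14 sheds 102 MW to N13: 102 each.
    N13: 278+102 = 380 > 140
Round 5 — N13 trips offline.
  N13 sheds 380 MW: no online neighbours, lost.
No further trips.

yes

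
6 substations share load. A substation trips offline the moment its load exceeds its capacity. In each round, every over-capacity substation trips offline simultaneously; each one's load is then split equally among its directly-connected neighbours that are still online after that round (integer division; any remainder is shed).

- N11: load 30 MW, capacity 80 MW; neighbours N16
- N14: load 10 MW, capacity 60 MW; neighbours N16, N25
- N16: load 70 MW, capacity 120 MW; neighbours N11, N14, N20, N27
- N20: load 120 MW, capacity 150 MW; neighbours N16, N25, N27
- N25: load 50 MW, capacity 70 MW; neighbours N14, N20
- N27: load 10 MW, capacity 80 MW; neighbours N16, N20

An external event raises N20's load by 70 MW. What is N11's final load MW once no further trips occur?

74

Round 1 — N20 at 190 > 150. N20 trips offline.
  N20 sheds 190 MW to N16, N25, N27: 63 each (1 lost).
    N16: 70+63 = 133 > 120
    N25: 50+63 = 113 > 70
    N27: 10+63 = 73 ≤ 80
Round 2 — N16, N25 trip offline.
  N16 sheds 133 MW to N11, N14, N27: 44 each (1 lost).
    N11: 30+44 = 74 ≤ 80
    N14: 10+44 = 54 ≤ 60
    N27: 73+44 = 117 > 80
  N25 sheds 113 MW to N14: 113 each.
    N14: 54+113 = 167 > 60
Round 3 — N14, N27 trip offline.
  N14 sheds 167 MW: no online neighbours, lost.
  N27 sheds 117 MW: no online neighbours, lost.
No further trips.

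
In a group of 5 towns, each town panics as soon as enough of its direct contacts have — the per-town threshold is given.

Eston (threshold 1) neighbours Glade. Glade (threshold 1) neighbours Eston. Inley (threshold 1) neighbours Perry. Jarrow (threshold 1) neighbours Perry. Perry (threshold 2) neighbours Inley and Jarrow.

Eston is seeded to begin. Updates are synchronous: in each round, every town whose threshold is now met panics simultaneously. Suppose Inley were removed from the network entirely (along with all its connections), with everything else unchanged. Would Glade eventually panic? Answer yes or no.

With Inley removed:
Round 1 — Eston panics (initial).
Round 2 — checking thresholds:
  Glade: 1 of 1 neighbours ≥ 1, panics.
Round 3 — no new panics; cascade stops.

yes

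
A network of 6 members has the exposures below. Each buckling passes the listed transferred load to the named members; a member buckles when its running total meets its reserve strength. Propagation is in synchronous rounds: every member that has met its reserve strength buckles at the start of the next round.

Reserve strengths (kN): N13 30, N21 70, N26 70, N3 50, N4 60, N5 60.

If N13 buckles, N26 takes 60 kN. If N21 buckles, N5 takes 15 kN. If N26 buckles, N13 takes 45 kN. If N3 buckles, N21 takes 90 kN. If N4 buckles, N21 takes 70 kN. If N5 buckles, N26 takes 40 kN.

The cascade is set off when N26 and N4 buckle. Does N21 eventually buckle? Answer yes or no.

yes

Round 1 — N26, N4 buckle (initial).
  N13: +45 → 45 ≥ 30
  N21: +70 → 70 ≥ 70
Round 2 — N13, N21 buckle.
  N5: +15 → 15 < 60
No further bucklings.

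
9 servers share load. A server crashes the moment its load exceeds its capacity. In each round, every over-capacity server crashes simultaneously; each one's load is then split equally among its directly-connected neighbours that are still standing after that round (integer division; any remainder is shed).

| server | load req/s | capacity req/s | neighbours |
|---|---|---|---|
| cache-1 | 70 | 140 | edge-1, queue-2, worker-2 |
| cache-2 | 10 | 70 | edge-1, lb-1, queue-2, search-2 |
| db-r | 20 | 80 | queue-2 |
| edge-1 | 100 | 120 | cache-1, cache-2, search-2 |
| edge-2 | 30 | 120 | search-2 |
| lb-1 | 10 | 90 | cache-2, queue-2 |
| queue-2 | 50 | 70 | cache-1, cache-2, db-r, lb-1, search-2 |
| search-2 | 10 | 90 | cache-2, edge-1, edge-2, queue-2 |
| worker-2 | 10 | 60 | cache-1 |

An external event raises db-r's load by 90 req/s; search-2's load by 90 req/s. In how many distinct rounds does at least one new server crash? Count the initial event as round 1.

Round 1 — db-r at 110 > 80; search-2 at 100 > 90. db-r, search-2 crash.
  db-r sheds 110 req/s to queue-2: 110 each.
    queue-2: 50+110 = 160 > 70
  search-2 sheds 100 req/s to cache-2, edge-1, edge-2, queue-2: 25 each.
    cache-2: 10+25 = 35 ≤ 70
    edge-1: 100+25 = 125 > 120
    edge-2: 30+25 = 55 ≤ 120
    queue-2: 160+25 = 185 > 70
Round 2 — edge-1, queue-2 crash.
  edge-1 sheds 125 req/s to cache-1, cache-2: 62 each (1 lost).
    cache-1: 70+62 = 132 ≤ 140
    cache-2: 35+62 = 97 > 70
  queue-2 sheds 185 req/s to cache-1, cache-2, lb-1: 61 each (2 lost).
    cache-1: 132+61 = 193 > 140
    cache-2: 97+61 = 158 > 70
    lb-1: 10+61 = 71 ≤ 90
Round 3 — cache-1, cache-2 crash.
  cache-1 sheds 193 req/s to worker-2: 193 each.
    worker-2: 10+193 = 203 > 60
  cache-2 sheds 158 req/s to lb-1: 158 each.
    lb-1: 71+158 = 229 > 90
Round 4 — lb-1, worker-2 crash.
  lb-1 sheds 229 req/s: no online neighbours, lost.
  worker-2 sheds 203 req/s: no online neighbours, lost.
No further crashes.

4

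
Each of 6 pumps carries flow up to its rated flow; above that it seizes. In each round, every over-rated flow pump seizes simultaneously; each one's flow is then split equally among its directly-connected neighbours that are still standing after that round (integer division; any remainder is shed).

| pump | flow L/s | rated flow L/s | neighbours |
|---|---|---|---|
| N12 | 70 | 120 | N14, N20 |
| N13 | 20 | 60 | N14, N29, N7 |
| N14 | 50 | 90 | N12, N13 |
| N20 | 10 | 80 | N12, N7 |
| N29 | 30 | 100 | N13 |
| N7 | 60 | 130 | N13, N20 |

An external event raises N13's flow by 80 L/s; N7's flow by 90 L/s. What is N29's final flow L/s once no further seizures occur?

80

Round 1 — N13 at 100 > 60; N7 at 150 > 130. N13, N7 seize.
  N13 sheds 100 L/s to N14, N29: 50 each.
    N14: 50+50 = 100 > 90
    N29: 30+50 = 80 ≤ 100
  N7 sheds 150 L/s to N20: 150 each.
    N20: 10+150 = 160 > 80
Round 2 — N14, N20 seize.
  N14 sheds 100 L/s to N12: 100 each.
    N12: 70+100 = 170 > 120
  N20 sheds 160 L/s to N12: 160 each.
    N12: 170+160 = 330 > 120
Round 3 — N12 seizes.
  N12 sheds 330 L/s: no online neighbours, lost.
No further seizures.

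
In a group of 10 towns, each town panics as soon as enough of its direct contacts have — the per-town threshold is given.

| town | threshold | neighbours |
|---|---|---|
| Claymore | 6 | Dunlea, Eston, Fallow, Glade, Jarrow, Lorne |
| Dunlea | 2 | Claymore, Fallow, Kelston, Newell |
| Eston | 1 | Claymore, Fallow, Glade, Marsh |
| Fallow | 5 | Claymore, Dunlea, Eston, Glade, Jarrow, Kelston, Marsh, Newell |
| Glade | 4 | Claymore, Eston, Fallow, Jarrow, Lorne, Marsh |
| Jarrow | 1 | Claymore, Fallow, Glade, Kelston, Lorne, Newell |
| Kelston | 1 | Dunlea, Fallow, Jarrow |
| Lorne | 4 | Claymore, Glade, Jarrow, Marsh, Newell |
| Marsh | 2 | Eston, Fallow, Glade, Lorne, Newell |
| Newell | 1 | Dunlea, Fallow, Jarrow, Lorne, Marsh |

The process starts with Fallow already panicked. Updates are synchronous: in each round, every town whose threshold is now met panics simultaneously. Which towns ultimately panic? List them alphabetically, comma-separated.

Claymore, Dunlea, Eston, Fallow, Glade, Jarrow, Kelston, Lorne, Marsh, Newell

Round 1 — Fallow panics (initial).
Round 2 — checking thresholds:
  Claymore: 1 of 6 neighbours < 6, holds.
  Dunlea: 1 of 4 neighbours < 2, holds.
  Eston: 1 of 4 neighbours ≥ 1, panics.
  Glade: 1 of 6 neighbours < 4, holds.
  Jarrow: 1 of 6 neighbours ≥ 1, panics.
  Kelston: 1 of 3 neighbours ≥ 1, panics.
  Marsh: 1 of 5 neighbours < 2, holds.
  Newell: 1 of 5 neighbours ≥ 1, panics.
Round 3 — checking thresholds:
  Claymore: 3 of 6 neighbours < 6, holds.
  Dunlea: 3 of 4 neighbours ≥ 2, panics.
  Glade: 3 of 6 neighbours < 4, holds.
  Lorne: 2 of 5 neighbours < 4, holds.
  Marsh: 3 of 5 neighbours ≥ 2, panics.
Round 4 — checking thresholds:
  Claymore: 4 of 6 neighbours < 6, holds.
  Glade: 4 of 6 neighbours ≥ 4, panics.
  Lorne: 3 of 5 neighbours < 4, holds.
Round 5 — checking thresholds:
  Claymore: 5 of 6 neighbours < 6, holds.
  Lorne: 4 of 5 neighbours ≥ 4, panics.
Round 6 — checking thresholds:
  Claymore: 6 of 6 neighbours ≥ 6, panics.
Round 7 — no new panics; cascade stops.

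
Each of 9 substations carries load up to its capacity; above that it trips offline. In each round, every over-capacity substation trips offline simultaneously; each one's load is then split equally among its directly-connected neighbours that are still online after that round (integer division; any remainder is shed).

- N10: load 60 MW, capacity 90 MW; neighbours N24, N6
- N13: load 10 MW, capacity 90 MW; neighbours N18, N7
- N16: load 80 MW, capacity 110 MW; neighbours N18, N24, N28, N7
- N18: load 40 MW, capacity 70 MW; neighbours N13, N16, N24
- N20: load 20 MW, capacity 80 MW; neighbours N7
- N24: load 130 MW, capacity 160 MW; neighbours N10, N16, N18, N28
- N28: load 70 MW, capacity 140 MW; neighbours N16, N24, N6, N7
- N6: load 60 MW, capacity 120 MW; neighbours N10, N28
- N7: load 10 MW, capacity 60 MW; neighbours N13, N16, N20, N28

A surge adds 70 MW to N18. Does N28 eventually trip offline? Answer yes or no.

yes

Round 1 — N18 at 110 > 70. N18 trips offline.
  N18 sheds 110 MW to N13, N16, N24: 36 each (2 lost).
    N13: 10+36 = 46 ≤ 90
    N16: 80+36 = 116 > 110
    N24: 130+36 = 166 > 160
Round 2 — N16, N24 trip offline.
  N16 sheds 116 MW to N28, N7: 58 each.
    N28: 70+58 = 128 ≤ 140
    N7: 10+58 = 68 > 60
  N24 sheds 166 MW to N10, N28: 83 each.
    N10: 60+83 = 143 > 90
    N28: 128+83 = 211 > 140
Round 3 — N10, N28, N7 trip offline.
  N10 sheds 143 MW to N6: 143 each.
    N6: 60+143 = 203 > 120
  N28 sheds 211 MW to N6: 211 each.
    N6: 203+211 = 414 > 120
  N7 sheds 68 MW to N13, N20: 34 each.
    N13: 46+34 = 80 ≤ 90
    N20: 20+34 = 54 ≤ 80
Round 4 — N6 trips offline.
  N6 sheds 414 MW: no online neighbours, lost.
No further trips.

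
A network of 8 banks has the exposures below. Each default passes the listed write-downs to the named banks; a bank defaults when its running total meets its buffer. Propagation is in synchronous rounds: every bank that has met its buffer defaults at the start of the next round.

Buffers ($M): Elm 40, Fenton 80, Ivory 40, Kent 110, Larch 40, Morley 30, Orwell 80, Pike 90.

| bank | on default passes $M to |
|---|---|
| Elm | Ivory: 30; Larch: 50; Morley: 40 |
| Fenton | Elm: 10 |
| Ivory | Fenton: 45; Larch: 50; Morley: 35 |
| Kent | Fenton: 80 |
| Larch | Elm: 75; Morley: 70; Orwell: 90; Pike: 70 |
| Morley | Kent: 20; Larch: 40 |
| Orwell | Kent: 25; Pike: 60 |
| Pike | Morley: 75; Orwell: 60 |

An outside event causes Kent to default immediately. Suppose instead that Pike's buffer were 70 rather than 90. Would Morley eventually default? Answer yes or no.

no

With Pike's buffer at 70:
Round 1 — Kent defaults (initial).
  Fenton: +80 → 80 ≥ 80
Round 2 — Fenton defaults.
  Elm: +10 → 10 < 40
No further defaults.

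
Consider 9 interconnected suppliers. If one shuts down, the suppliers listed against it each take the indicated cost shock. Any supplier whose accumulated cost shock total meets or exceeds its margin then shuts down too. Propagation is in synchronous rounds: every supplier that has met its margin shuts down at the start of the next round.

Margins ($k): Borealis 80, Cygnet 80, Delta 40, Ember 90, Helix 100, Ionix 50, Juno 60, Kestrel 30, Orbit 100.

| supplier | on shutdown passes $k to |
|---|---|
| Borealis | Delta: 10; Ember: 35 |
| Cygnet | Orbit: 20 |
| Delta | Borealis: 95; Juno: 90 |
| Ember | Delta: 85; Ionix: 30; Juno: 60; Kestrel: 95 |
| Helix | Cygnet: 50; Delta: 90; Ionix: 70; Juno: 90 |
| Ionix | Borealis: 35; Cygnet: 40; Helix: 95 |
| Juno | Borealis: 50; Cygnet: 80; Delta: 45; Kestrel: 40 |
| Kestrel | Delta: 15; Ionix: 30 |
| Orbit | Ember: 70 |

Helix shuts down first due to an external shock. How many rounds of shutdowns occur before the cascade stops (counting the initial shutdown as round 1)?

Round 1 — Helix shuts down (initial).
  Cygnet: +50 → 50 < 80
  Delta: +90 → 90 ≥ 40
  Ionix: +70 → 70 ≥ 50
  Juno: +90 → 90 ≥ 60
Round 2 — Delta, Ionix, Juno shut down.
  Borealis: +95+35+50 → 180 ≥ 80
  Cygnet: +40+80 → 170 ≥ 80
  Kestrel: +40 → 40 ≥ 30
Round 3 — Borealis, Cygnet, Kestrel shut down.
  Ember: +35 → 35 < 90
  Orbit: +20 → 20 < 100
No further shutdowns.

3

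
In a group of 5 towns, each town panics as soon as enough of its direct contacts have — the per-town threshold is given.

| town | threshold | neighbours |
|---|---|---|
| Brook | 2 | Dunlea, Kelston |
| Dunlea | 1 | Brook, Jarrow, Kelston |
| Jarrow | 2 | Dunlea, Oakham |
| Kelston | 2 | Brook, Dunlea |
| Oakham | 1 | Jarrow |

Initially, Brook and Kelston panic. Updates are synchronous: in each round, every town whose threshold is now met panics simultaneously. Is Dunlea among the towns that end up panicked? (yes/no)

Round 1 — Brook, Kelston panic (initial).
Round 2 — checking thresholds:
  Dunlea: 2 of 3 neighbours ≥ 1, panics.
Round 3 — no new panics; cascade stops.

yes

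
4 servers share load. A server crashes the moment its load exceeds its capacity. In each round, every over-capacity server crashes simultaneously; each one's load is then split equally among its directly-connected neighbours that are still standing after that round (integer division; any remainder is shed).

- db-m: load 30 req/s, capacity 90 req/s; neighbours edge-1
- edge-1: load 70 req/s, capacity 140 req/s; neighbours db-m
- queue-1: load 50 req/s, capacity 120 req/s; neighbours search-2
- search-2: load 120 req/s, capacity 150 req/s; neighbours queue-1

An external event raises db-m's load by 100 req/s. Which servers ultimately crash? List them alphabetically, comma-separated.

db-m, edge-1

Round 1 — db-m at 130 > 90. db-m crashes.
  db-m sheds 130 req/s to edge-1: 130 each.
    edge-1: 70+130 = 200 > 140
Round 2 — edge-1 crashes.
  edge-1 sheds 200 req/s: no online neighbours, lost.
No further crashes.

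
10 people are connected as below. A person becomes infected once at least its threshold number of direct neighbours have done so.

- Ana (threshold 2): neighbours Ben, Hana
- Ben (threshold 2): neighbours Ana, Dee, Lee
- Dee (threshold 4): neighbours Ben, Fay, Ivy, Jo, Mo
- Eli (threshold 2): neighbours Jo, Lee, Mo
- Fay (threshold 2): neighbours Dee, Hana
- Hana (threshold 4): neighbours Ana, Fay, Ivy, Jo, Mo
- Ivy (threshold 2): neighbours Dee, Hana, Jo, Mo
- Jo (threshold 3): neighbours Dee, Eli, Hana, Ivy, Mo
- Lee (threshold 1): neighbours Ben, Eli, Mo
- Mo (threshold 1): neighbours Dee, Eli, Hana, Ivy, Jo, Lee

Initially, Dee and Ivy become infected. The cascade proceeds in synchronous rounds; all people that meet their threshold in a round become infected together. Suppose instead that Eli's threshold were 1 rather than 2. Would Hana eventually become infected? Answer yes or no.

no

With Eli's threshold at 1:
Round 1 — Dee, Ivy become infected (initial).
Round 2 — checking thresholds:
  Ben: 1 of 3 neighbours < 2, holds.
  Fay: 1 of 2 neighbours < 2, holds.
  Hana: 1 of 5 neighbours < 4, holds.
  Jo: 2 of 5 neighbours < 3, holds.
  Mo: 2 of 6 neighbours ≥ 1, becomes infected.
Round 3 — checking thresholds:
  Ben: 1 of 3 neighbours < 2, holds.
  Eli: 1 of 3 neighbours ≥ 1, becomes infected.
  Fay: 1 of 2 neighbours < 2, holds.
  Hana: 2 of 5 neighbours < 4, holds.
  Jo: 3 of 5 neighbours ≥ 3, becomes infected.
  Lee: 1 of 3 neighbours ≥ 1, becomes infected.
Round 4 — checking thresholds:
  Ben: 2 of 3 neighbours ≥ 2, becomes infected.
  Fay: 1 of 2 neighbours < 2, holds.
  Hana: 3 of 5 neighbours < 4, holds.
Round 5 — no new infections; cascade stops.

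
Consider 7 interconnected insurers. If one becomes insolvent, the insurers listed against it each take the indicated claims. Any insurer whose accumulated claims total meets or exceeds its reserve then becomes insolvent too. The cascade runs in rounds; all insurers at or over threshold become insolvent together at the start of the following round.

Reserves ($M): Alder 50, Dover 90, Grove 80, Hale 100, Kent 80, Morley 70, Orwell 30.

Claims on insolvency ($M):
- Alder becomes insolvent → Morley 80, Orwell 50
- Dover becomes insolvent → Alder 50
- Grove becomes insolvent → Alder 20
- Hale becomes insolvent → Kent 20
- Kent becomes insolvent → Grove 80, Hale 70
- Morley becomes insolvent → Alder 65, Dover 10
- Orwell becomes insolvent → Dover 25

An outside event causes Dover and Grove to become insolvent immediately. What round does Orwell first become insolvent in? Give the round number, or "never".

Round 1 — Dover, Grove become insolvent (initial).
  Alder: +50+20 → 70 ≥ 50
Round 2 — Alder becomes insolvent.
  Morley: +80 → 80 ≥ 70
  Orwell: +50 → 50 ≥ 30
Round 3 — Morley, Orwell become insolvent.
No further insolvencies.

3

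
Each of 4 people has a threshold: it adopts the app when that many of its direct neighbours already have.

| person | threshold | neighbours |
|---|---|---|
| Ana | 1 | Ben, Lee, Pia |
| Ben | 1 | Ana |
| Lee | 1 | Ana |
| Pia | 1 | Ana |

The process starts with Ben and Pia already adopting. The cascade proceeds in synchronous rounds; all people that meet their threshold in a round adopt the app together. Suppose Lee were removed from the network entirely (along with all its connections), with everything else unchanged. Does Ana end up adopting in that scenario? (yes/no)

yes

With Lee removed:
Round 1 — Ben, Pia adopt the app (initial).
Round 2 — checking thresholds:
  Ana: 2 of 2 neighbours ≥ 1, adopts the app.
Round 3 — no new adoptions; cascade stops.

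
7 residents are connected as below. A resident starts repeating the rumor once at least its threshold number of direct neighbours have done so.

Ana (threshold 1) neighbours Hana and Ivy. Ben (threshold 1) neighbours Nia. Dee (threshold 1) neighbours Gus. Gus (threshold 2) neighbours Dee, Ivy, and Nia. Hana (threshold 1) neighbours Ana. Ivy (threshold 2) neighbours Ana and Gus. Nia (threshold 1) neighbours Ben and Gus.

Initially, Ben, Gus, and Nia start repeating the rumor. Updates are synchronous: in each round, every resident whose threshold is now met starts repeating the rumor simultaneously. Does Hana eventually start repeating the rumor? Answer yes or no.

Round 1 — Ben, Gus, Nia start repeating the rumor (initial).
Round 2 — checking thresholds:
  Dee: 1 of 1 neighbours ≥ 1, starts repeating the rumor.
  Ivy: 1 of 2 neighbours < 2, below threshold.
Round 3 — no new spreads; cascade stops.

no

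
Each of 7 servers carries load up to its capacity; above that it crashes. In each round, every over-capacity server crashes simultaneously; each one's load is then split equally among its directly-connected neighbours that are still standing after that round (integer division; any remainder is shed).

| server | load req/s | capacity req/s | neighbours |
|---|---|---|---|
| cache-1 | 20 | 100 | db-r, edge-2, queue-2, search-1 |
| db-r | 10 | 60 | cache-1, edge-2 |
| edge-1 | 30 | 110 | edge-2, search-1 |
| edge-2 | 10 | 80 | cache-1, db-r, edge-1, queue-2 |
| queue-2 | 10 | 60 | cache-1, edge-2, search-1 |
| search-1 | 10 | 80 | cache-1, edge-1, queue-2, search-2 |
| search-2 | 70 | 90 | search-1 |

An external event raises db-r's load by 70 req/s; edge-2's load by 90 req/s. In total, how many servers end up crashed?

Round 1 — db-r at 80 > 60; edge-2 at 100 > 80. db-r, edge-2 crash.
  db-r sheds 80 req/s to cache-1: 80 each.
    cache-1: 20+80 = 100 ≤ 100
  edge-2 sheds 100 req/s to cache-1, edge-1, queue-2: 33 each (1 lost).
    cache-1: 100+33 = 133 > 100
    edge-1: 30+33 = 63 ≤ 110
    queue-2: 10+33 = 43 ≤ 60
Round 2 — cache-1 crashes.
  cache-1 sheds 133 req/s to queue-2, search-1: 66 each (1 lost).
    queue-2: 43+66 = 109 > 60
    search-1: 10+66 = 76 ≤ 80
Round 3 — queue-2 crashes.
  queue-2 sheds 109 req/s to search-1: 109 each.
    search-1: 76+109 = 185 > 80
Round 4 — search-1 crashes.
  search-1 sheds 185 req/s to edge-1, search-2: 92 each (1 lost).
    edge-1: 63+92 = 155 > 110
    search-2: 70+92 = 162 > 90
Round 5 — edge-1, search-2 crash.
  edge-1 sheds 155 req/s: no online neighbours, lost.
  search-2 sheds 162 req/s: no online neighbours, lost.
No further crashes.

7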